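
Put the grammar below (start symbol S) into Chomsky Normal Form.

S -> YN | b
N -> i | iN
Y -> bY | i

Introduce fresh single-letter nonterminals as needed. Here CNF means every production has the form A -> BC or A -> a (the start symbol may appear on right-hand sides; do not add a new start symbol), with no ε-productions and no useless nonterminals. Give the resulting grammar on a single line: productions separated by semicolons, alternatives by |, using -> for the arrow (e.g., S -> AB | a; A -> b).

No ε-productions.
No unit productions to eliminate.
TERM: introduce B -> b, A -> i and substitute in every rule of length ≥2.

S -> b | YN; A -> i; B -> b; N -> i | AN; Y -> i | BY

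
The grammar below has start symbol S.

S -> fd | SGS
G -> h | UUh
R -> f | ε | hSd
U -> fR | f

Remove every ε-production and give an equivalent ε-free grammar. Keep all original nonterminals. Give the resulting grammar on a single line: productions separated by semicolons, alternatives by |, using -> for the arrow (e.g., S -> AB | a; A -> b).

Nullable set: {R}.
Drop R -> ε.
U -> fR: R nullable, giving f | fR.
Unchanged (no nullable symbols): S -> SGS; S -> fd; G -> UUh; G -> h; R -> f; R -> hSd; U -> f.

S -> fd | SGS; G -> h | UUh; R -> f | hSd; U -> f | fR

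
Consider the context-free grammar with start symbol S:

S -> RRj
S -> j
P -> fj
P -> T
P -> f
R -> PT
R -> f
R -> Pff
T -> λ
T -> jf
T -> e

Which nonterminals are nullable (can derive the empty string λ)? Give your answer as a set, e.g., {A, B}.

Directly nullable (have an ε-rule): {T}.
P is nullable via P -> T (every symbol on the right is already known nullable).
R is nullable via R -> PT (every symbol on the right is already known nullable).
Not nullable: S — each has a terminal in every rule's right-hand side or depends on a non-nullable symbol.

{P, R, T}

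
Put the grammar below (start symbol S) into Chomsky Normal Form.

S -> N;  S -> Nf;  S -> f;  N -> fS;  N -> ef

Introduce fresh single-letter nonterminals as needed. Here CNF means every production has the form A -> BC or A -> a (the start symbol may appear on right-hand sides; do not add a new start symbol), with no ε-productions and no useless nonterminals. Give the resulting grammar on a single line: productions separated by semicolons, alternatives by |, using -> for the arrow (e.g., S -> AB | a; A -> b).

No ε-productions.
After unit-elimination: S -> f | Nf | ef | fS; N -> ef | fS.
TERM: introduce A -> e, B -> f and substitute in every rule of length ≥2.

S -> f | AB | BS | NB; A -> e; B -> f; N -> AB | BS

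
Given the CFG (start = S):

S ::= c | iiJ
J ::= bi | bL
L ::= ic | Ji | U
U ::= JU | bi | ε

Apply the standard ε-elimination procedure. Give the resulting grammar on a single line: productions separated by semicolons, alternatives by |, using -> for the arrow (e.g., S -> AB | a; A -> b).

Nullable set: {L, U}.
J -> bL: L nullable, giving b | bL.
L -> U: U nullable, giving U.
Drop U -> ε.
U -> JU: U nullable, giving J | JU.
Unchanged (no nullable symbols): S -> c; S -> iiJ; J -> bi; L -> Ji; L -> ic; U -> bi.

S -> c | iiJ; J -> b | bL | bi; L -> U | Ji | ic; U -> J | JU | bi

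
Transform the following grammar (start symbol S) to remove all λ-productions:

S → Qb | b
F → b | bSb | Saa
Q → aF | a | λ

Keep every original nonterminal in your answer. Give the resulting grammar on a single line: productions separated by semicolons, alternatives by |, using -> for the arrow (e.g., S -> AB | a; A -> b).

Nullable set: {Q}.
S -> Qb: Q nullable, giving Qb | b.
Drop Q -> λ.
Unchanged (no nullable symbols): S -> b; F -> Saa; F -> b; F -> bSb; Q -> a; Q -> aF.

S -> b | Qb; F -> b | Saa | bSb; Q -> a | aF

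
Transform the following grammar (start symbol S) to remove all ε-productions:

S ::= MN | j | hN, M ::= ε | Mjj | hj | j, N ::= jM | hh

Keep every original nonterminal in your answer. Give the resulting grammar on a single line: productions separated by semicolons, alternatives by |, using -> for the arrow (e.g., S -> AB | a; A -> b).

S -> N | j | MN | hN; M -> j | hj | jj | Mjj; N -> j | hh | jM

Nullable set: {M}.
S -> MN: M nullable, giving MN | N.
Drop M -> ε.
M -> Mjj: M nullable, giving Mjj | jj.
N -> jM: M nullable, giving j | jM.
Unchanged (no nullable symbols): S -> hN; S -> j; M -> hj; M -> j; N -> hh.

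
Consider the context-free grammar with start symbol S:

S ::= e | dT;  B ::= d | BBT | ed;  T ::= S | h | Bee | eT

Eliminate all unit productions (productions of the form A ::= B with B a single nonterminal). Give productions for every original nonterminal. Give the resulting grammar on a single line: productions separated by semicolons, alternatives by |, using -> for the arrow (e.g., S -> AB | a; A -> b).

Unit productions: T->S.
Unit pairs (A ⇒* B via units): (T,S).
S: inherits non-unit rules of {S} → dT | e.
B: inherits non-unit rules of {B} → BBT | d | ed.
T: inherits non-unit rules of {S, T} → Bee | dT | e | eT | h.

S -> e | dT; B -> d | ed | BBT; T -> e | h | dT | eT | Bee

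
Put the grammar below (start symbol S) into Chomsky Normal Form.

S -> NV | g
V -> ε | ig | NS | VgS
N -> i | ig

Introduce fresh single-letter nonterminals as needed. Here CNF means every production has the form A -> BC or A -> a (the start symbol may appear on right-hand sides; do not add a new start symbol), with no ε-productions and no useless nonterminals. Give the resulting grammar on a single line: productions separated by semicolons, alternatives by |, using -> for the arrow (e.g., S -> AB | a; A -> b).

Nullable: {V}; after ε-elimination: S -> N | g | NV; N -> i | ig; V -> NS | gS | ig | VgS.
After unit-elimination: S -> g | i | NV | ig; N -> i | ig; V -> NS | gS | ig | VgS.
TERM: introduce B -> g, A -> i and substitute in every rule of length ≥2.
BIN: V -> VBS becomes V -> VC, C -> BS.

S -> g | i | AB | NV; A -> i; B -> g; C -> BS; N -> i | AB; V -> AB | BS | NS | VC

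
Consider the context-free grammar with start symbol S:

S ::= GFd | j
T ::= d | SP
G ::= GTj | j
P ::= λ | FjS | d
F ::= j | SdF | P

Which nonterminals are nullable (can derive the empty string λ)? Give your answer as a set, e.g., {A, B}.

Directly nullable (have an ε-rule): {P}.
F is nullable via F -> P (every symbol on the right is already known nullable).
Not nullable: G, S, T — each has a terminal in every rule's right-hand side or depends on a non-nullable symbol.

{F, P}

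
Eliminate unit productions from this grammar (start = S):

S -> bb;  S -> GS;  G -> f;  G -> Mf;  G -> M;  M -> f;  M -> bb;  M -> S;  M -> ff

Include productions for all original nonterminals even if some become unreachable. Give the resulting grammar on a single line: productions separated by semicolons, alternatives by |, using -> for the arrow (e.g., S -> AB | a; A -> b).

Unit productions: G->M, M->S.
Unit pairs (A ⇒* B via units): (G,M), (G,S), (M,S).
S: inherits non-unit rules of {S} → GS | bb.
G: inherits non-unit rules of {G, M, S} → GS | Mf | bb | f | ff.
M: inherits non-unit rules of {M, S} → GS | bb | f | ff.

S -> GS | bb; G -> f | GS | Mf | bb | ff; M -> f | GS | bb | ff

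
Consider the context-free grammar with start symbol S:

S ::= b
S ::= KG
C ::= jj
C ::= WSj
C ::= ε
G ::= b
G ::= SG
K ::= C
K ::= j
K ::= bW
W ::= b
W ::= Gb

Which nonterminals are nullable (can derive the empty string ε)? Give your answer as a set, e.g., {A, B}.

Directly nullable (have an ε-rule): {C}.
K is nullable via K -> C (every symbol on the right is already known nullable).
Not nullable: G, S, W — each has a terminal in every rule's right-hand side or depends on a non-nullable symbol.

{C, K}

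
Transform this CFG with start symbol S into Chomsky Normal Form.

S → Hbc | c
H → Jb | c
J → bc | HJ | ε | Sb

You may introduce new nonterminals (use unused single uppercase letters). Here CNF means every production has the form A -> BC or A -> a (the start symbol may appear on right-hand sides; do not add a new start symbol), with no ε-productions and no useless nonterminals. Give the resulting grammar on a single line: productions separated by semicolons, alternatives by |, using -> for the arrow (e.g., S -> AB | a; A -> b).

Nullable: {J}; after ε-elimination: S -> c | Hbc; H -> b | c | Jb; J -> H | HJ | Sb | bc.
After unit-elimination: S -> c | Hbc; H -> b | c | Jb; J -> b | c | HJ | Jb | Sb | bc.
TERM: introduce A -> b, B -> c and substitute in every rule of length ≥2.
BIN: S -> HAB becomes S -> HC, C -> AB.

S -> c | HC; A -> b; B -> c; C -> AB; H -> b | c | JA; J -> b | c | AB | HJ | JA | SA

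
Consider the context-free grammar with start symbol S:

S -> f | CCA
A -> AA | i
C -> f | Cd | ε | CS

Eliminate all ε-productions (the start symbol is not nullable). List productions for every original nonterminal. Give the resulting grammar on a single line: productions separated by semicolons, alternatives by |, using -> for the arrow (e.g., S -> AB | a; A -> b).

Nullable set: {C}.
S -> CCA: C, C nullable, giving A | CA | CCA.
Drop C -> ε.
C -> CS: C nullable, giving CS | S.
C -> Cd: C nullable, giving Cd | d.
Unchanged (no nullable symbols): S -> f; A -> AA; A -> i; C -> f.

S -> A | f | CA | CCA; A -> i | AA; C -> S | d | f | CS | Cd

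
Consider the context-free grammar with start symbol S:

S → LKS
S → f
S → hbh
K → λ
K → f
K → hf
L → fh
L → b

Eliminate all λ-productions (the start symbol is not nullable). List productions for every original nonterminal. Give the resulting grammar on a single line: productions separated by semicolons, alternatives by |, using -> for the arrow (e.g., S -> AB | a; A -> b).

S -> f | LS | LKS | hbh; K -> f | hf; L -> b | fh

Nullable set: {K}.
S -> LKS: K nullable, giving LKS | LS.
Drop K -> λ.
Unchanged (no nullable symbols): S -> f; S -> hbh; K -> f; K -> hf; L -> b; L -> fh.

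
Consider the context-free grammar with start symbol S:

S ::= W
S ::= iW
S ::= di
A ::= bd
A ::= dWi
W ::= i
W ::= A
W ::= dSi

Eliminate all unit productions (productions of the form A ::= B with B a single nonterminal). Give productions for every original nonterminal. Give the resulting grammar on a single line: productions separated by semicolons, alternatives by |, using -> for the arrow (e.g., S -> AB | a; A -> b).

S -> i | bd | di | iW | dSi | dWi; A -> bd | dWi; W -> i | bd | dSi | dWi

Unit productions: S->W, W->A.
Unit pairs (A ⇒* B via units): (S,A), (S,W), (W,A).
S: inherits non-unit rules of {A, S, W} → bd | dSi | dWi | di | i | iW.
A: inherits non-unit rules of {A} → bd | dWi.
W: inherits non-unit rules of {A, W} → bd | dSi | dWi | i.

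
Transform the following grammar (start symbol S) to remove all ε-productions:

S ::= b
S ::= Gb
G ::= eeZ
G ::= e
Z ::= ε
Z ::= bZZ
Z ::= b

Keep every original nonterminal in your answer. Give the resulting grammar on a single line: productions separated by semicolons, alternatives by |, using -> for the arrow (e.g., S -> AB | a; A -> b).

S -> b | Gb; G -> e | ee | eeZ; Z -> b | bZ | bZZ

Nullable set: {Z}.
G -> eeZ: Z nullable, giving ee | eeZ.
Drop Z -> ε.
Z -> bZZ: Z, Z nullable, giving b | bZ | bZZ.
Unchanged (no nullable symbols): S -> Gb; S -> b; G -> e; Z -> b.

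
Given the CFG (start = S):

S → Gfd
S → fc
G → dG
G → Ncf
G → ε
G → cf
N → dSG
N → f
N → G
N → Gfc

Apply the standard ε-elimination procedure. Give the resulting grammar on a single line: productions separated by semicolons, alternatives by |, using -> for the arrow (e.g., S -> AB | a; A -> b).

Nullable set: {G, N}.
S -> Gfd: G nullable, giving Gfd | fd.
Drop G -> ε.
G -> Ncf: N nullable, giving Ncf | cf.
G -> dG: G nullable, giving d | dG.
N -> G: G nullable, giving G.
N -> Gfc: G nullable, giving Gfc | fc.
N -> dSG: G nullable, giving dS | dSG.
Unchanged (no nullable symbols): S -> fc; G -> cf; N -> f.

S -> fc | fd | Gfd; G -> d | cf | dG | Ncf; N -> G | f | dS | fc | Gfc | dSG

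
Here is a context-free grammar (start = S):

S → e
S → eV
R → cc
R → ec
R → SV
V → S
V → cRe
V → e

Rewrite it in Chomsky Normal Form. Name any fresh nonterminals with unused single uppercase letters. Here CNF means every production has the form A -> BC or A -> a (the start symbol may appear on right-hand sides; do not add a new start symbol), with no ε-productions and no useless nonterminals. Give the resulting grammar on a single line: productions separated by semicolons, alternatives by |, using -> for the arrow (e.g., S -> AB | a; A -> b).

No ε-productions.
After unit-elimination: S -> e | eV; R -> SV | cc | ec; V -> e | eV | cRe.
TERM: introduce A -> c, B -> e and substitute in every rule of length ≥2.
BIN: V -> ARB becomes V -> AC, C -> RB.

S -> e | BV; A -> c; B -> e; C -> RB; R -> AA | BA | SV; V -> e | AC | BV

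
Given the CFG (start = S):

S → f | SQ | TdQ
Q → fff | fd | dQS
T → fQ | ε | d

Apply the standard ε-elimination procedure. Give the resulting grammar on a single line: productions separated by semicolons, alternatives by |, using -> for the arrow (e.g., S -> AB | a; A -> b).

Nullable set: {T}.
S -> TdQ: T nullable, giving TdQ | dQ.
Drop T -> ε.
Unchanged (no nullable symbols): S -> SQ; S -> f; Q -> dQS; Q -> fd; Q -> fff; T -> d; T -> fQ.

S -> f | SQ | dQ | TdQ; Q -> fd | dQS | fff; T -> d | fQ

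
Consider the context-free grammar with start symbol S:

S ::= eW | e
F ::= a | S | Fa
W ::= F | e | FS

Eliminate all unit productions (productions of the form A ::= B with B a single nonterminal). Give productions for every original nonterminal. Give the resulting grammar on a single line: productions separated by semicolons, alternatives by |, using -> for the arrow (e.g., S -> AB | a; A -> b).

Unit productions: F->S, W->F.
Unit pairs (A ⇒* B via units): (F,S), (W,F), (W,S).
S: inherits non-unit rules of {S} → e | eW.
F: inherits non-unit rules of {F, S} → Fa | a | e | eW.
W: inherits non-unit rules of {F, S, W} → FS | Fa | a | e | eW.

S -> e | eW; F -> a | e | Fa | eW; W -> a | e | FS | Fa | eW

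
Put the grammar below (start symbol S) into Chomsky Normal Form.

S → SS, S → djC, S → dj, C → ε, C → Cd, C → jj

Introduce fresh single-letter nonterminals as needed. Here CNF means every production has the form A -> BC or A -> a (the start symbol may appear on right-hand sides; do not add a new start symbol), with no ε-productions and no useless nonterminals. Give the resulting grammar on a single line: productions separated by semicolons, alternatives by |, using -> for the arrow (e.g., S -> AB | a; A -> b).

Nullable: {C}; after ε-elimination: S -> SS | dj | djC; C -> d | Cd | jj.
No unit productions to eliminate.
TERM: introduce A -> d, B -> j and substitute in every rule of length ≥2.
BIN: S -> ABC becomes S -> AD, D -> BC.

S -> AB | AD | SS; A -> d; B -> j; C -> d | BB | CA; D -> BC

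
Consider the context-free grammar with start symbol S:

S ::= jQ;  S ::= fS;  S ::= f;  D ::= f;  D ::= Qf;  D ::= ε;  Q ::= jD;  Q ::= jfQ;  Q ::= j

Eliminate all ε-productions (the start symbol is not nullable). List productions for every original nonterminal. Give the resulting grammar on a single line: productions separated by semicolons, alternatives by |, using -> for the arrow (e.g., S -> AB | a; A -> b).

Nullable set: {D}.
Drop D -> ε.
Q -> jD: D nullable, giving j | jD.
Unchanged (no nullable symbols): S -> f; S -> fS; S -> jQ; D -> Qf; D -> f; Q -> j; Q -> jfQ.

S -> f | fS | jQ; D -> f | Qf; Q -> j | jD | jfQ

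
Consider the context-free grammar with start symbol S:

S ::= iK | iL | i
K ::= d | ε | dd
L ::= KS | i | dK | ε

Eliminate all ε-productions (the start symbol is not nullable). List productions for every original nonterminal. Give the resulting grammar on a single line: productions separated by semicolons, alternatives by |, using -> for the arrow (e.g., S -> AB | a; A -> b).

S -> i | iK | iL; K -> d | dd; L -> S | d | i | KS | dK

Nullable set: {K, L}.
S -> iK: K nullable, giving i | iK.
S -> iL: L nullable, giving i | iL.
Drop K -> ε.
Drop L -> ε.
L -> KS: K nullable, giving KS | S.
L -> dK: K nullable, giving d | dK.
Unchanged (no nullable symbols): S -> i; K -> d; K -> dd; L -> i.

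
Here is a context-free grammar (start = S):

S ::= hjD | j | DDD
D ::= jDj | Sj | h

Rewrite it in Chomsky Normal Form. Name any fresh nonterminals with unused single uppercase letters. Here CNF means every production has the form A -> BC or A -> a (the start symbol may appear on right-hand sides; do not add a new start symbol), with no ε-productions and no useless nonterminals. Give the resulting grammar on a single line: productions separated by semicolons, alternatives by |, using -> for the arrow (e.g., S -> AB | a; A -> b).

No ε-productions.
No unit productions to eliminate.
TERM: introduce B -> h, A -> j and substitute in every rule of length ≥2.
BIN: D -> ADA becomes D -> AC, C -> DA; S -> BAD becomes S -> BE, E -> AD; S -> DDD becomes S -> DF, F -> DD.

S -> j | BE | DF; A -> j; B -> h; C -> DA; D -> h | AC | SA; E -> AD; F -> DD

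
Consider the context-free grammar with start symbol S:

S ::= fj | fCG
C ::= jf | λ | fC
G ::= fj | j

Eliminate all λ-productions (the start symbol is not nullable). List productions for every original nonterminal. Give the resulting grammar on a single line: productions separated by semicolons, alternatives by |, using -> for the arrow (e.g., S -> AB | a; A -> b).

S -> fG | fj | fCG; C -> f | fC | jf; G -> j | fj

Nullable set: {C}.
S -> fCG: C nullable, giving fCG | fG.
Drop C -> λ.
C -> fC: C nullable, giving f | fC.
Unchanged (no nullable symbols): S -> fj; C -> jf; G -> fj; G -> j.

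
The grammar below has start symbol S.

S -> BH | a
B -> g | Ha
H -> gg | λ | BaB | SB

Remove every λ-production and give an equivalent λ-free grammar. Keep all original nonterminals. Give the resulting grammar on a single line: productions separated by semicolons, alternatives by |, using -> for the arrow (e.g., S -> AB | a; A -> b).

Nullable set: {H}.
S -> BH: H nullable, giving B | BH.
B -> Ha: H nullable, giving Ha | a.
Drop H -> λ.
Unchanged (no nullable symbols): S -> a; B -> g; H -> BaB; H -> SB; H -> gg.

S -> B | a | BH; B -> a | g | Ha; H -> SB | gg | BaB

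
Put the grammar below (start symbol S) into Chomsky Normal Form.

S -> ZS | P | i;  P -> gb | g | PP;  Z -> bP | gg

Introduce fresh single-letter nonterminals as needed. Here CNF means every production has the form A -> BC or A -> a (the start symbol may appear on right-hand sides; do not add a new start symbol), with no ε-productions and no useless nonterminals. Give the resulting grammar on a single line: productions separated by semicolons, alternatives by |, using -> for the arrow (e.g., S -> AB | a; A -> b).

No ε-productions.
After unit-elimination: S -> g | i | PP | ZS | gb; P -> g | PP | gb; Z -> bP | gg.
TERM: introduce B -> b, A -> g and substitute in every rule of length ≥2.

S -> g | i | AB | PP | ZS; A -> g; B -> b; P -> g | AB | PP; Z -> AA | BP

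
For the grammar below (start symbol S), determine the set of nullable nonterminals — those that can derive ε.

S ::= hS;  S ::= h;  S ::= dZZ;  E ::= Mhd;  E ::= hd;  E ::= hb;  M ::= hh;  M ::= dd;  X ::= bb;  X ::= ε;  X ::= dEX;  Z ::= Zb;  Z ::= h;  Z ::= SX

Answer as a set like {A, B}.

Directly nullable (have an ε-rule): {X}.
Not nullable: E, M, S, Z — each has a terminal in every rule's right-hand side or depends on a non-nullable symbol.

{X}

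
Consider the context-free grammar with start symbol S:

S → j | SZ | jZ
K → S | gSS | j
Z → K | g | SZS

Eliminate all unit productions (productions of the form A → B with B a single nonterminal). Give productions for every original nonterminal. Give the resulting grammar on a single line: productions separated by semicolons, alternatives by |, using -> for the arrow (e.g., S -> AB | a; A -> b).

S -> j | SZ | jZ; K -> j | SZ | jZ | gSS; Z -> g | j | SZ | jZ | SZS | gSS

Unit productions: K->S, Z->K.
Unit pairs (A ⇒* B via units): (K,S), (Z,K), (Z,S).
S: inherits non-unit rules of {S} → SZ | j | jZ.
K: inherits non-unit rules of {K, S} → SZ | gSS | j | jZ.
Z: inherits non-unit rules of {K, S, Z} → SZ | SZS | g | gSS | j | jZ.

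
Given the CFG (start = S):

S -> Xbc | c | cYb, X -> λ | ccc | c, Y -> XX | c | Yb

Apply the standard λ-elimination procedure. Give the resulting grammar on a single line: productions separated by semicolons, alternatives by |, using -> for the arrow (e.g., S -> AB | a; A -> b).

S -> c | bc | cb | Xbc | cYb; X -> c | ccc; Y -> X | b | c | XX | Yb

Nullable set: {X, Y}.
S -> Xbc: X nullable, giving Xbc | bc.
S -> cYb: Y nullable, giving cYb | cb.
Drop X -> λ.
Y -> XX: X, X nullable, giving X | XX.
Y -> Yb: Y nullable, giving Yb | b.
Unchanged (no nullable symbols): S -> c; X -> c; X -> ccc; Y -> c.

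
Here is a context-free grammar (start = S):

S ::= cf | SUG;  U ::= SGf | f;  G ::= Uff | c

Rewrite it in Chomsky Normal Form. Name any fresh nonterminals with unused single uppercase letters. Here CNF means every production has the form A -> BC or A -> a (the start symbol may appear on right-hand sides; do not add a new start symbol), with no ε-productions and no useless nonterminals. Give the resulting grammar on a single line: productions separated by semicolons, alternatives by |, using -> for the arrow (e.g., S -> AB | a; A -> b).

No ε-productions.
No unit productions to eliminate.
TERM: introduce B -> c, A -> f and substitute in every rule of length ≥2.
BIN: G -> UAA becomes G -> UC, C -> AA; S -> SUG becomes S -> SD, D -> UG; U -> SGA becomes U -> SE, E -> GA.

S -> BA | SD; A -> f; B -> c; C -> AA; D -> UG; E -> GA; G -> c | UC; U -> f | SE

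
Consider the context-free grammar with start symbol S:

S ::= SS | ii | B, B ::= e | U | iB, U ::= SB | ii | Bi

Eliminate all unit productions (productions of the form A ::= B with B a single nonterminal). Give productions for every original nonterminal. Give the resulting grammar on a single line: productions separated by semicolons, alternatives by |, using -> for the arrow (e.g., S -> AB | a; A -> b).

Unit productions: B->U, S->B.
Unit pairs (A ⇒* B via units): (B,U), (S,B), (S,U).
S: inherits non-unit rules of {B, S, U} → Bi | SB | SS | e | iB | ii.
B: inherits non-unit rules of {B, U} → Bi | SB | e | iB | ii.
U: inherits non-unit rules of {U} → Bi | SB | ii.

S -> e | Bi | SB | SS | iB | ii; B -> e | Bi | SB | iB | ii; U -> Bi | SB | ii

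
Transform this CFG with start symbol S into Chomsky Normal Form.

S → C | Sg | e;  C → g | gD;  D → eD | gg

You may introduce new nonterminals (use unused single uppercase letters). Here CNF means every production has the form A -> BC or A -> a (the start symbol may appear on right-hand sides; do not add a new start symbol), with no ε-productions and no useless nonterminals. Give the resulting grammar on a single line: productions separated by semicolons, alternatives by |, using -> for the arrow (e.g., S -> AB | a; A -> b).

S -> e | g | AD | SA; A -> g; B -> e; D -> AA | BD

No ε-productions.
After unit-elimination: S -> e | g | Sg | gD; C -> g | gD; D -> eD | gg.
TERM: introduce B -> e, A -> g and substitute in every rule of length ≥2.
Drop unreachable/unproductive: C.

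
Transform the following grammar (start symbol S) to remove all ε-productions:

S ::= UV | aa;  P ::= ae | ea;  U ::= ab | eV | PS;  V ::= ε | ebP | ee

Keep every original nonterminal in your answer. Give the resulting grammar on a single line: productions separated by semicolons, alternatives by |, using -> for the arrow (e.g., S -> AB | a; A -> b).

Nullable set: {V}.
S -> UV: V nullable, giving U | UV.
U -> eV: V nullable, giving e | eV.
Drop V -> ε.
Unchanged (no nullable symbols): S -> aa; P -> ae; P -> ea; U -> PS; U -> ab; V -> ebP; V -> ee.

S -> U | UV | aa; P -> ae | ea; U -> e | PS | ab | eV; V -> ee | ebP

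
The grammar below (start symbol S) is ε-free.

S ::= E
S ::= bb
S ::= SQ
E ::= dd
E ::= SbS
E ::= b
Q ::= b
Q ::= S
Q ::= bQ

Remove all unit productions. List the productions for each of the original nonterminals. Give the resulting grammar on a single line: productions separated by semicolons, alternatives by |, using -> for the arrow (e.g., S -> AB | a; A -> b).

Unit productions: Q->S, S->E.
Unit pairs (A ⇒* B via units): (Q,E), (Q,S), (S,E).
S: inherits non-unit rules of {E, S} → SQ | SbS | b | bb | dd.
E: inherits non-unit rules of {E} → SbS | b | dd.
Q: inherits non-unit rules of {E, Q, S} → SQ | SbS | b | bQ | bb | dd.

S -> b | SQ | bb | dd | SbS; E -> b | dd | SbS; Q -> b | SQ | bQ | bb | dd | SbS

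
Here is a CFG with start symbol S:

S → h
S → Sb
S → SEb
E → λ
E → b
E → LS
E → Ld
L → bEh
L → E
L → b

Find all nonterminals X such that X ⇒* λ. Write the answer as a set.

{E, L}

Directly nullable (have an ε-rule): {E}.
L is nullable via L -> E (every symbol on the right is already known nullable).
Not nullable: S — each has a terminal in every rule's right-hand side or depends on a non-nullable symbol.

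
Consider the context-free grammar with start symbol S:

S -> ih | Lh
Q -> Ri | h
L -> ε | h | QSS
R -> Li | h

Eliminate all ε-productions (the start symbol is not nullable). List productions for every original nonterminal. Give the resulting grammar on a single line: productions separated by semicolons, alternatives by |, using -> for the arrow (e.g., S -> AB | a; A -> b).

Nullable set: {L}.
S -> Lh: L nullable, giving Lh | h.
Drop L -> ε.
R -> Li: L nullable, giving Li | i.
Unchanged (no nullable symbols): S -> ih; L -> QSS; L -> h; Q -> Ri; Q -> h; R -> h.

S -> h | Lh | ih; L -> h | QSS; Q -> h | Ri; R -> h | i | Li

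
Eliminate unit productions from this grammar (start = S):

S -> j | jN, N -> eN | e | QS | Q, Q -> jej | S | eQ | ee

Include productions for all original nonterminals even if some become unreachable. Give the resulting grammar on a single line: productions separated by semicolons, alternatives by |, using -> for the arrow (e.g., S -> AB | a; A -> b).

S -> j | jN; N -> e | j | QS | eN | eQ | ee | jN | jej; Q -> j | eQ | ee | jN | jej

Unit productions: N->Q, Q->S.
Unit pairs (A ⇒* B via units): (N,Q), (N,S), (Q,S).
S: inherits non-unit rules of {S} → j | jN.
N: inherits non-unit rules of {N, Q, S} → QS | e | eN | eQ | ee | j | jN | jej.
Q: inherits non-unit rules of {Q, S} → eQ | ee | j | jN | jej.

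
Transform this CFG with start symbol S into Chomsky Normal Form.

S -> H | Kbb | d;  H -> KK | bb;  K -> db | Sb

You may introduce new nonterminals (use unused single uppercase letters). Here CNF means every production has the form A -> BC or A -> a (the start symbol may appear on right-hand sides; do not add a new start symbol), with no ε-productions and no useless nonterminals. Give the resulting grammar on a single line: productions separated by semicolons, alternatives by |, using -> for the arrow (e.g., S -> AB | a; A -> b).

No ε-productions.
After unit-elimination: S -> d | KK | bb | Kbb; H -> KK | bb; K -> Sb | db.
TERM: introduce A -> b, B -> d and substitute in every rule of length ≥2.
BIN: S -> KAA becomes S -> KC, C -> AA.
Drop unreachable/unproductive: H.

S -> d | AA | KC | KK; A -> b; B -> d; C -> AA; K -> BA | SA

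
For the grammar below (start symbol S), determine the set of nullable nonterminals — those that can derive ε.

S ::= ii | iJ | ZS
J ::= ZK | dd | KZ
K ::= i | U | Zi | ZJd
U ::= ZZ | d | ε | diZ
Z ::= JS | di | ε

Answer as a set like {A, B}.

Directly nullable (have an ε-rule): {U, Z}.
K is nullable via K -> U (every symbol on the right is already known nullable).
J is nullable via J -> KZ (every symbol on the right is already known nullable).
Not nullable: S — each has a terminal in every rule's right-hand side or depends on a non-nullable symbol.

{J, K, U, Z}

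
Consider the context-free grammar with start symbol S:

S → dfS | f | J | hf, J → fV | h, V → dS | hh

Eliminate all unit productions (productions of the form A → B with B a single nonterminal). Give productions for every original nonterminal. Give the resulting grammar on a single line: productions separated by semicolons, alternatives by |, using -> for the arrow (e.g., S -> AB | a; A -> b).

S -> f | h | fV | hf | dfS; J -> h | fV; V -> dS | hh

Unit productions: S->J.
Unit pairs (A ⇒* B via units): (S,J).
S: inherits non-unit rules of {J, S} → dfS | f | fV | h | hf.
J: inherits non-unit rules of {J} → fV | h.
V: inherits non-unit rules of {V} → dS | hh.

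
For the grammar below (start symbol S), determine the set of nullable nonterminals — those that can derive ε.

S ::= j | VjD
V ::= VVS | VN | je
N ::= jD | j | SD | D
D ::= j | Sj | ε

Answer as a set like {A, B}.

Directly nullable (have an ε-rule): {D}.
N is nullable via N -> D (every symbol on the right is already known nullable).
Not nullable: S, V — each has a terminal in every rule's right-hand side or depends on a non-nullable symbol.

{D, N}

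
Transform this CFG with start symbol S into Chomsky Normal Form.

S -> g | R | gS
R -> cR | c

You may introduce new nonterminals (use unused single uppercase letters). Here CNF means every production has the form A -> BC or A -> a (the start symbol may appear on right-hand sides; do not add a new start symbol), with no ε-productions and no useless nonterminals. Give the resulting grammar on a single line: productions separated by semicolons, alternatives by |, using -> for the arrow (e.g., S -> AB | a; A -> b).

No ε-productions.
After unit-elimination: S -> c | g | cR | gS; R -> c | cR.
TERM: introduce A -> c, B -> g and substitute in every rule of length ≥2.

S -> c | g | AR | BS; A -> c; B -> g; R -> c | AR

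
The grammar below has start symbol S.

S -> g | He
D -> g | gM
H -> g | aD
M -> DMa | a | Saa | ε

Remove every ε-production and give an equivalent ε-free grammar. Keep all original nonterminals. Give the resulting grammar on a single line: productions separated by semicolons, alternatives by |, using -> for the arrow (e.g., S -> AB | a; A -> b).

S -> g | He; D -> g | gM; H -> g | aD; M -> a | Da | DMa | Saa

Nullable set: {M}.
D -> gM: M nullable, giving g | gM.
Drop M -> ε.
M -> DMa: M nullable, giving DMa | Da.
Unchanged (no nullable symbols): S -> He; S -> g; D -> g; H -> aD; H -> g; M -> Saa; M -> a.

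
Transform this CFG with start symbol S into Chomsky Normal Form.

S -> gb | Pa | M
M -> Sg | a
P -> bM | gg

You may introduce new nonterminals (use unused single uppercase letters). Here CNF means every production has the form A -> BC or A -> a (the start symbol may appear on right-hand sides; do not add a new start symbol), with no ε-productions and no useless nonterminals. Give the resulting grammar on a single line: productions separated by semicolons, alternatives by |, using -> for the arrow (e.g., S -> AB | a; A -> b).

S -> a | AB | PC | SA; A -> g; B -> b; C -> a; M -> a | SA; P -> AA | BM

No ε-productions.
After unit-elimination: S -> a | Pa | Sg | gb; M -> a | Sg; P -> bM | gg.
TERM: introduce C -> a, B -> b, A -> g and substitute in every rule of length ≥2.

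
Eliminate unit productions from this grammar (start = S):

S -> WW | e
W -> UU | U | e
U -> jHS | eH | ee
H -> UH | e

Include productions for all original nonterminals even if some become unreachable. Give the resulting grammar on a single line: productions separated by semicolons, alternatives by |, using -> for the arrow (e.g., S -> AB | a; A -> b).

S -> e | WW; H -> e | UH; U -> eH | ee | jHS; W -> e | UU | eH | ee | jHS

Unit productions: W->U.
Unit pairs (A ⇒* B via units): (W,U).
S: inherits non-unit rules of {S} → WW | e.
H: inherits non-unit rules of {H} → UH | e.
U: inherits non-unit rules of {U} → eH | ee | jHS.
W: inherits non-unit rules of {U, W} → UU | e | eH | ee | jHS.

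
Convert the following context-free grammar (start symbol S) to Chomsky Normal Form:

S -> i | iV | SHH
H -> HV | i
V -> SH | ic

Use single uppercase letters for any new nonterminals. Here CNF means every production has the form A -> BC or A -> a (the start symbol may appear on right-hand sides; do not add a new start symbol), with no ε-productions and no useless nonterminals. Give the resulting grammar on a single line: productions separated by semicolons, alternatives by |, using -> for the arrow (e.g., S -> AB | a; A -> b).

No ε-productions.
No unit productions to eliminate.
TERM: introduce B -> c, A -> i and substitute in every rule of length ≥2.
BIN: S -> SHH becomes S -> SC, C -> HH.

S -> i | AV | SC; A -> i; B -> c; C -> HH; H -> i | HV; V -> AB | SH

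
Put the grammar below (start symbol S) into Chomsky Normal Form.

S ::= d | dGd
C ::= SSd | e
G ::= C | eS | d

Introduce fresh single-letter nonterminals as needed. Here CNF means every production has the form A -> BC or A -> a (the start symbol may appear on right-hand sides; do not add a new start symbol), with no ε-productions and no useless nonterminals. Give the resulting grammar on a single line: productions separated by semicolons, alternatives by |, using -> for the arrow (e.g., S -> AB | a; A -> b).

S -> d | AF; A -> d; B -> e; E -> SA; F -> GA; G -> d | e | BS | SE

No ε-productions.
After unit-elimination: S -> d | dGd; C -> e | SSd; G -> d | e | eS | SSd.
TERM: introduce A -> d, B -> e and substitute in every rule of length ≥2.
BIN: C -> SSA becomes C -> SD, D -> SA; G -> SSA becomes G -> SE, E -> SA; S -> AGA becomes S -> AF, F -> GA.
Drop unreachable/unproductive: C.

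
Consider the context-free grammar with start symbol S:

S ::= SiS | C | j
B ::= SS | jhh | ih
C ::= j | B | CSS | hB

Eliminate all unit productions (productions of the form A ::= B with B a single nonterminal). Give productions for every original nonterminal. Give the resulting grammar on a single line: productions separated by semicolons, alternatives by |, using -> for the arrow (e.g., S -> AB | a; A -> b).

S -> j | SS | hB | ih | CSS | SiS | jhh; B -> SS | ih | jhh; C -> j | SS | hB | ih | CSS | jhh

Unit productions: C->B, S->C.
Unit pairs (A ⇒* B via units): (C,B), (S,B), (S,C).
S: inherits non-unit rules of {B, C, S} → CSS | SS | SiS | hB | ih | j | jhh.
B: inherits non-unit rules of {B} → SS | ih | jhh.
C: inherits non-unit rules of {B, C} → CSS | SS | hB | ih | j | jhh.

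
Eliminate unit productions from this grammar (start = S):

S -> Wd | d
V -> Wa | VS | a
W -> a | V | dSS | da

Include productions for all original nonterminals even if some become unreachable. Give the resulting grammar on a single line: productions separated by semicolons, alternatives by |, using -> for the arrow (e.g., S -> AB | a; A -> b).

Unit productions: W->V.
Unit pairs (A ⇒* B via units): (W,V).
S: inherits non-unit rules of {S} → Wd | d.
V: inherits non-unit rules of {V} → VS | Wa | a.
W: inherits non-unit rules of {V, W} → VS | Wa | a | dSS | da.

S -> d | Wd; V -> a | VS | Wa; W -> a | VS | Wa | da | dSS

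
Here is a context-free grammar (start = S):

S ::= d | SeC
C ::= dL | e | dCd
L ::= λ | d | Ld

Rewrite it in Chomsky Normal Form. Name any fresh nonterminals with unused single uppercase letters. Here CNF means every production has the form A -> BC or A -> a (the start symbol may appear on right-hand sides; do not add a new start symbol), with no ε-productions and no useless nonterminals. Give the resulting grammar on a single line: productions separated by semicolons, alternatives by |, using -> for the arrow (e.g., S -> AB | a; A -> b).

S -> d | SE; A -> d; B -> e; C -> d | e | AD | AL; D -> CA; E -> BC; L -> d | LA

Nullable: {L}; after ε-elimination: S -> d | SeC; C -> d | e | dL | dCd; L -> d | Ld.
No unit productions to eliminate.
TERM: introduce A -> d, B -> e and substitute in every rule of length ≥2.
BIN: C -> ACA becomes C -> AD, D -> CA; S -> SBC becomes S -> SE, E -> BC.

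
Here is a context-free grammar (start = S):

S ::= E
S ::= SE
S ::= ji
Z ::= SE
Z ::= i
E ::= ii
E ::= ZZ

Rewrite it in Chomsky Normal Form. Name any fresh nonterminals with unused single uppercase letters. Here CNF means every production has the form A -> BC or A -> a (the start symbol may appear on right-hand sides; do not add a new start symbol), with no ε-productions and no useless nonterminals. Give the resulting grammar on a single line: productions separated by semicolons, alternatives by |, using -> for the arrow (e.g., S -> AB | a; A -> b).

S -> AA | BA | SE | ZZ; A -> i; B -> j; E -> AA | ZZ; Z -> i | SE

No ε-productions.
After unit-elimination: S -> SE | ZZ | ii | ji; E -> ZZ | ii; Z -> i | SE.
TERM: introduce A -> i, B -> j and substitute in every rule of length ≥2.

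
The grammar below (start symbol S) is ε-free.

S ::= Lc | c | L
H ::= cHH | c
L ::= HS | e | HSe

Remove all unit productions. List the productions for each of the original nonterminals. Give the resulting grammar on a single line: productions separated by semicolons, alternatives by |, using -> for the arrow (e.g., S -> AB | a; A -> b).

Unit productions: S->L.
Unit pairs (A ⇒* B via units): (S,L).
S: inherits non-unit rules of {L, S} → HS | HSe | Lc | c | e.
H: inherits non-unit rules of {H} → c | cHH.
L: inherits non-unit rules of {L} → HS | HSe | e.

S -> c | e | HS | Lc | HSe; H -> c | cHH; L -> e | HS | HSe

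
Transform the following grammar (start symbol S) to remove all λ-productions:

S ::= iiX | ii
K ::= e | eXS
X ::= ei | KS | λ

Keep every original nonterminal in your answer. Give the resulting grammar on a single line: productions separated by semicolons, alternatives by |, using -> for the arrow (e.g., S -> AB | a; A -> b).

S -> ii | iiX; K -> e | eS | eXS; X -> KS | ei

Nullable set: {X}.
S -> iiX: X nullable, giving ii | iiX.
K -> eXS: X nullable, giving eS | eXS.
Drop X -> λ.
Unchanged (no nullable symbols): S -> ii; K -> e; X -> KS; X -> ei.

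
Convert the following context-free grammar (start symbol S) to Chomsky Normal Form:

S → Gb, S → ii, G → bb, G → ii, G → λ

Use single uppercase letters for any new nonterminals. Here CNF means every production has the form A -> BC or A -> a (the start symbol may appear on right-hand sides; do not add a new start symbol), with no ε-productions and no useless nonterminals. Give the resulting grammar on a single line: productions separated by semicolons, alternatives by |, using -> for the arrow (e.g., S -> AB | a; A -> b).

S -> b | BB | GA; A -> b; B -> i; G -> AA | BB

Nullable: {G}; after ε-elimination: S -> b | Gb | ii; G -> bb | ii.
No unit productions to eliminate.
TERM: introduce A -> b, B -> i and substitute in every rule of length ≥2.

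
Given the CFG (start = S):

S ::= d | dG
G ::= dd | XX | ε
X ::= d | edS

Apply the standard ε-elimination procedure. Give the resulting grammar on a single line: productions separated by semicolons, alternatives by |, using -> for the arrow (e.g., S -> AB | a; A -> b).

Nullable set: {G}.
S -> dG: G nullable, giving d | dG.
Drop G -> ε.
Unchanged (no nullable symbols): S -> d; G -> XX; G -> dd; X -> d; X -> edS.

S -> d | dG; G -> XX | dd; X -> d | edS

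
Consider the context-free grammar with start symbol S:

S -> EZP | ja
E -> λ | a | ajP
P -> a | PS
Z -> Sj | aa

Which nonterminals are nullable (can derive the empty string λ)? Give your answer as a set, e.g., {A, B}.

{E}

Directly nullable (have an ε-rule): {E}.
Not nullable: P, S, Z — each has a terminal in every rule's right-hand side or depends on a non-nullable symbol.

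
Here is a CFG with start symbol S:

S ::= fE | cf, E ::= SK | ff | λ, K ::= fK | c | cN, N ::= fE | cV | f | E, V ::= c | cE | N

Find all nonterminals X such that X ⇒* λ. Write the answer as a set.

Directly nullable (have an ε-rule): {E}.
N is nullable via N -> E (every symbol on the right is already known nullable).
V is nullable via V -> N (every symbol on the right is already known nullable).
Not nullable: K, S — each has a terminal in every rule's right-hand side or depends on a non-nullable symbol.

{E, N, V}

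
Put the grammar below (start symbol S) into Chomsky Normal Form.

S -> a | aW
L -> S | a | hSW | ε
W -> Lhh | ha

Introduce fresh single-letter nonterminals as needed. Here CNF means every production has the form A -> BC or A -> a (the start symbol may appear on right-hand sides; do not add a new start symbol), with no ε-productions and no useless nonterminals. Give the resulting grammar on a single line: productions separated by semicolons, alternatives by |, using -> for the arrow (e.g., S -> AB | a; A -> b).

S -> a | AW; A -> a; B -> h; C -> SW; D -> BB; L -> a | AW | BC; W -> BA | BB | LD

Nullable: {L}; after ε-elimination: S -> a | aW; L -> S | a | hSW; W -> ha | hh | Lhh.
After unit-elimination: S -> a | aW; L -> a | aW | hSW; W -> ha | hh | Lhh.
TERM: introduce A -> a, B -> h and substitute in every rule of length ≥2.
BIN: L -> BSW becomes L -> BC, C -> SW; W -> LBB becomes W -> LD, D -> BB.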